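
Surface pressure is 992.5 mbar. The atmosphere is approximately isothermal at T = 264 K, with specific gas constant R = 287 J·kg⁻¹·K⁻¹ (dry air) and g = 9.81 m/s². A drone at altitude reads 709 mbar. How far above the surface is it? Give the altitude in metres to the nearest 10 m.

z ≈ 2600 m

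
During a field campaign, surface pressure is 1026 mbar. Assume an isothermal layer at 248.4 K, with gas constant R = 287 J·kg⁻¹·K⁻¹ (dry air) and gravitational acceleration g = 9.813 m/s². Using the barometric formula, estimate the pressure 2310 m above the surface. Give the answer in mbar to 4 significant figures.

Scale height: H = RT/g = 287 × 248.4 / 9.813 = 7264.9 m.
Barometric formula: P = P₀ exp(−z/H).
z/H = 2310.0/7264.9 = 0.31797; exp(−0.31797) = 0.72762.
P = 1026 × 0.72762 = 746.54 mbar.

P ≈ 746.5 mbar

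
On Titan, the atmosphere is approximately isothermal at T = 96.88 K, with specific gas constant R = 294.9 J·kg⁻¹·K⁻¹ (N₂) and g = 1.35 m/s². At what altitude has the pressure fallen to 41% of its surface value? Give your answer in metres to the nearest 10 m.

Scale height: H = RT/g = 294.9 × 96.88 / 1.35 = 21163 m.
Set P/P₀ = exp(−z/H) = 0.41, so z = −H ln(0.41).
−ln(0.41) = 0.89160; z = 21163 × 0.89160 = 18869 m.

z ≈ 18870 m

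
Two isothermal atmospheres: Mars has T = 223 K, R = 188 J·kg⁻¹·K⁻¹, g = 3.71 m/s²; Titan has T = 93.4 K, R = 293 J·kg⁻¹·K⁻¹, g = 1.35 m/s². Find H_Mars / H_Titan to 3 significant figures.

H_Mars/H_Titan ≈ 0.557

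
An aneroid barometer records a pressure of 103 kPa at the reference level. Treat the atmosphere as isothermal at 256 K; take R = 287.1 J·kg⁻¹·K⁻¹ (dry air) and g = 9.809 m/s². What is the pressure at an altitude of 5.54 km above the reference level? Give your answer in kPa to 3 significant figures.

P ≈ 49.2 kPa

Scale height: H = RT/g = 287.1 × 256 / 9.809 = 7492.9 m.
Barometric formula: P = P₀ exp(−z/H).
z/H = 5540.0/7492.9 = 0.73937; exp(−0.73937) = 0.47741.
P = 103 × 0.47741 = 49.173 kPa.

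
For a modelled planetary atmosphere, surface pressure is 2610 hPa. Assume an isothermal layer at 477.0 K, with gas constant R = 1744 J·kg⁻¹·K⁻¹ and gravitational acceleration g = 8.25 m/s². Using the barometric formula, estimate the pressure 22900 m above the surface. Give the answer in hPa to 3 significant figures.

Scale height: H = RT/g = 1744 × 477.0 / 8.25 = 100830 m.
Barometric formula: P = P₀ exp(−z/H).
z/H = 22900/100830 = 0.22711; exp(−0.22711) = 0.79683.
P = 2610 × 0.79683 = 2079.7 hPa.

P ≈ 2080 hPa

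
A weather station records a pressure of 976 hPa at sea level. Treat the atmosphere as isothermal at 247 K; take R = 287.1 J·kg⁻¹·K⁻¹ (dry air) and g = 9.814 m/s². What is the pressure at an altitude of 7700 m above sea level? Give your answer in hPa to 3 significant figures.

Scale height: H = RT/g = 287.1 × 247 / 9.814 = 7225.8 m.
Barometric formula: P = P₀ exp(−z/H).
z/H = 7700.0/7225.8 = 1.0656; exp(−1.0656) = 0.34452.
P = 976 × 0.34452 = 336.25 hPa.

P ≈ 336 hPa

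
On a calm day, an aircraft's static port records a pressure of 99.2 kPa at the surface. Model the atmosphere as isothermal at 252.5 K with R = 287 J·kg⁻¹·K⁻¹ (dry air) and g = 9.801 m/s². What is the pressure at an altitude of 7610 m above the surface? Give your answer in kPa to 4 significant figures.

Scale height: H = RT/g = 287 × 252.5 / 9.801 = 7393.9 m.
Barometric formula: P = P₀ exp(−z/H).
z/H = 7610.0/7393.9 = 1.0292; exp(−1.0292) = 0.35729.
P = 99.2 × 0.35729 = 35.443 kPa.

P ≈ 35.44 kPa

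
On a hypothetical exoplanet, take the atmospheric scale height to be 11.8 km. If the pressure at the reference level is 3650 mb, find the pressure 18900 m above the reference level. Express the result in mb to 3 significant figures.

Barometric formula: P = P₀ exp(−z/H).
z/H = 18900/11800 = 1.6017; exp(−1.6017) = 0.20155.
P = 3650 × 0.20155 = 735.66 mb.

P ≈ 736 mb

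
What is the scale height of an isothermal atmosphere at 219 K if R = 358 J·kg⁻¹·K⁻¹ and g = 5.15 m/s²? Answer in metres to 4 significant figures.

The scale height of an isothermal atmosphere is H = RT/g.
H = 358 × 219 / 5.15 = 78402/5.15 = 15224 m.

H ≈ 15220 m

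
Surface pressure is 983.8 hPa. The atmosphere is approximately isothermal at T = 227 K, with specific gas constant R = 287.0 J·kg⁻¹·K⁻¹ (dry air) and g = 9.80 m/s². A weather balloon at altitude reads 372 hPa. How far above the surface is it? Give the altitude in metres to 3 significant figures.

Scale height: H = RT/g = 287.0 × 227 / 9.80 = 6647.9 m.
Invert the barometric formula: z = H ln(P₀/P).
P₀/P = 983.8/372 = 2.6446; ln(2.6446) = 0.97252.
z = 6647.9 × 0.97252 = 6465.2 m.

z ≈ 6470 m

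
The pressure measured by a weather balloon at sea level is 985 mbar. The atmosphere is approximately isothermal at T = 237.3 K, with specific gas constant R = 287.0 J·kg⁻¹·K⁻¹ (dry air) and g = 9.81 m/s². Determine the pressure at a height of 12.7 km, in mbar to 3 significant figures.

Scale height: H = RT/g = 287.0 × 237.3 / 9.81 = 6942.4 m.
Barometric formula: P = P₀ exp(−z/H).
z/H = 12700/6942.4 = 1.8293; exp(−1.8293) = 0.16053.
P = 985 × 0.16053 = 158.12 mbar.

P ≈ 158 mbar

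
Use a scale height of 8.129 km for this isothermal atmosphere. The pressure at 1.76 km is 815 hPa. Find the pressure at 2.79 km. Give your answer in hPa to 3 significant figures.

P ≈ 718 hPa

Between two levels, P₂ = P₁ exp(−Δz/H) with Δz = z₂ − z₁.
Δz = 2790.0 − 1760.0 = 1030.0 m; Δz/H = 1030.0/8129.0 = 0.12671.
P₂ = 815 × exp(−0.12671) = 815 × 0.88099 = 718.01 hPa.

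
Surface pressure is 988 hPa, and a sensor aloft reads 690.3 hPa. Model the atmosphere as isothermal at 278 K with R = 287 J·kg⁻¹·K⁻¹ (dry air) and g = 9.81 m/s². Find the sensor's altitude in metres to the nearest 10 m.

z ≈ 2920 m

Scale height: H = RT/g = 287 × 278 / 9.81 = 8133.1 m.
Invert the barometric formula: z = H ln(P₀/P).
P₀/P = 988/690.3 = 1.4313; ln(1.4313) = 0.35858.
z = 8133.1 × 0.35858 = 2916.4 m.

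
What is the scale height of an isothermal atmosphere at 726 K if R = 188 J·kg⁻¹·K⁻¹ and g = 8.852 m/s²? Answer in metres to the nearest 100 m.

The scale height of an isothermal atmosphere is H = RT/g.
H = 188 × 726 / 8.852 = 136490/8.852 = 15419 m.

H ≈ 15400 m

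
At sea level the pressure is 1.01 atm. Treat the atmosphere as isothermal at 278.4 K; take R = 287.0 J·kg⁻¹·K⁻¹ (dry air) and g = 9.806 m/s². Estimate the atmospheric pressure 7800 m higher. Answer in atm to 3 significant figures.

Scale height: H = RT/g = 287.0 × 278.4 / 9.806 = 8148.2 m.
Barometric formula: P = P₀ exp(−z/H).
z/H = 7800.0/8148.2 = 0.95727; exp(−0.95727) = 0.38394.
P = 1.01 × 0.38394 = 0.38778 atm.

P ≈ 0.388 atm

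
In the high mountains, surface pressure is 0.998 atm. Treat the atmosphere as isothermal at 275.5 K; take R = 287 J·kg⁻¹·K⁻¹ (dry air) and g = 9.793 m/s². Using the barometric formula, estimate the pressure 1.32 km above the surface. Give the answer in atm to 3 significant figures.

P ≈ 0.847 atm

Scale height: H = RT/g = 287 × 275.5 / 9.793 = 8074.0 m.
Barometric formula: P = P₀ exp(−z/H).
z/H = 1320.0/8074.0 = 0.16349; exp(−0.16349) = 0.84917.
P = 0.998 × 0.84917 = 0.84747 atm.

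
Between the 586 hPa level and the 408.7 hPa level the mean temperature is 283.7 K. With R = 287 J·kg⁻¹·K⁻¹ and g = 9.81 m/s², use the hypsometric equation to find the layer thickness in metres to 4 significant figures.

Δz ≈ 2991 m

Hypsometric equation: Δz = (R T̄/g) ln(P₁/P₂).
R T̄/g = 287 × 283.7 / 9.81 = 8299.9 m.
ln(586/408.7) = ln(1.4338) = 0.36033.
Δz = 8299.9 × 0.36033 = 2990.7 m.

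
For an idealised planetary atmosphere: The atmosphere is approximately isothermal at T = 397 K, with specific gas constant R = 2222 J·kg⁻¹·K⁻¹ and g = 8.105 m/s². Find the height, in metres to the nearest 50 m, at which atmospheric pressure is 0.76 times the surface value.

z ≈ 29850 m

Scale height: H = RT/g = 2222 × 397 / 8.105 = 108840 m.
Set P/P₀ = exp(−z/H) = 0.76, so z = −H ln(0.76).
−ln(0.76) = 0.27444; z = 108840 × 0.27444 = 29870 m.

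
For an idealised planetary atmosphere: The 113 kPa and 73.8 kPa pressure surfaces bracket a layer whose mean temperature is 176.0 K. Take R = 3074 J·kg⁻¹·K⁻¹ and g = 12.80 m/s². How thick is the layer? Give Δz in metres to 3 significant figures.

Hypsometric equation: Δz = (R T̄/g) ln(P₁/P₂).
R T̄/g = 3074 × 176.0 / 12.80 = 42268 m.
ln(113/73.8) = ln(1.5312) = 0.42605.
Δz = 42268 × 0.42605 = 18008 m.

Δz ≈ 18000 m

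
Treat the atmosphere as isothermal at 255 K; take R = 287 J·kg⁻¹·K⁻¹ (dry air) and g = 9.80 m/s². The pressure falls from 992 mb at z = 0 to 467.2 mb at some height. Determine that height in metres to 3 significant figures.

z ≈ 5620 m

Scale height: H = RT/g = 287 × 255 / 9.80 = 7467.9 m.
Invert the barometric formula: z = H ln(P₀/P).
P₀/P = 992/467.2 = 2.1233; ln(2.1233) = 0.75297.
z = 7467.9 × 0.75297 = 5623.1 m.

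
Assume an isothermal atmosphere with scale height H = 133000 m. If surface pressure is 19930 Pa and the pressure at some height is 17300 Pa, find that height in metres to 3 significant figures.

z ≈ 18800 m

Invert the barometric formula: z = H ln(P₀/P).
P₀/P = 19930/17300 = 1.1520; ln(1.1520) = 0.14150.
z = 133000 × 0.14150 = 18820 m.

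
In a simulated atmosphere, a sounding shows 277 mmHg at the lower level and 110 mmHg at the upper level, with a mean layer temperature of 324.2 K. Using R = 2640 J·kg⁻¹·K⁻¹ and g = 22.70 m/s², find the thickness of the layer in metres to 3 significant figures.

Hypsometric equation: Δz = (R T̄/g) ln(P₁/P₂).
R T̄/g = 2640 × 324.2 / 22.70 = 37704 m.
ln(277/110) = ln(2.5182) = 0.92354.
Δz = 37704 × 0.92354 = 34821 m.

Δz ≈ 34800 m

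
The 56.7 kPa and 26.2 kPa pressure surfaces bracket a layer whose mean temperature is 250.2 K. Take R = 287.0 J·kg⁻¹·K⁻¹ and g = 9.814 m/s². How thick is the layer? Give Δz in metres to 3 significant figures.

Δz ≈ 5650 m

Hypsometric equation: Δz = (R T̄/g) ln(P₁/P₂).
R T̄/g = 287.0 × 250.2 / 9.814 = 7316.8 m.
ln(56.7/26.2) = ln(2.1641) = 0.77200.
Δz = 7316.8 × 0.77200 = 5648.6 m.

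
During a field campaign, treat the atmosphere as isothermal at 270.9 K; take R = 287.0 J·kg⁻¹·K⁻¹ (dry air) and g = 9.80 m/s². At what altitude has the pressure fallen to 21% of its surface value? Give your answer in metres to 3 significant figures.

Scale height: H = RT/g = 287.0 × 270.9 / 9.80 = 7933.5 m.
Set P/P₀ = exp(−z/H) = 0.21, so z = −H ln(0.21).
−ln(0.21) = 1.5606; z = 7933.5 × 1.5606 = 12381 m.

z ≈ 12400 m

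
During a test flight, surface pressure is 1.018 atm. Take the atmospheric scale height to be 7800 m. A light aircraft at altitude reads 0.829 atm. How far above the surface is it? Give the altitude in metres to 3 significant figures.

z ≈ 1600 m

Invert the barometric formula: z = H ln(P₀/P).
P₀/P = 1.018/0.829 = 1.2280; ln(1.2280) = 0.20539.
z = 7800.0 × 0.20539 = 1602.0 m.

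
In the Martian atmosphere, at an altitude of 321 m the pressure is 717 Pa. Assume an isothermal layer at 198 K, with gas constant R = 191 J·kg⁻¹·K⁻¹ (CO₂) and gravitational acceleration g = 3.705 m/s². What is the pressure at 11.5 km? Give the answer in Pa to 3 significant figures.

P ≈ 240 Pa

Scale height: H = RT/g = 191 × 198 / 3.705 = 10207 m.
Between two levels, P₂ = P₁ exp(−Δz/H) with Δz = z₂ − z₁.
Δz = 11500 − 321.00 = 11179 m; Δz/H = 11179/10207 = 1.0952.
P₂ = 717 × exp(−1.0952) = 717 × 0.33447 = 239.81 Pa.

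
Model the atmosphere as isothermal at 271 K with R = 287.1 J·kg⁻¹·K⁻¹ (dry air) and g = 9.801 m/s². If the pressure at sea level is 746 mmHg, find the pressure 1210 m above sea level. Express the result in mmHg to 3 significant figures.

P ≈ 641 mmHg

Scale height: H = RT/g = 287.1 × 271 / 9.801 = 7938.4 m.
Barometric formula: P = P₀ exp(−z/H).
z/H = 1210.0/7938.4 = 0.15242; exp(−0.15242) = 0.85863.
P = 746 × 0.85863 = 640.54 mmHg.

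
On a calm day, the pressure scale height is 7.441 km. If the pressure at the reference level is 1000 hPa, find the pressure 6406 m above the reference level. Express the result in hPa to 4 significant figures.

Barometric formula: P = P₀ exp(−z/H).
z/H = 6406.0/7441.0 = 0.86091; exp(−0.86091) = 0.42278.
P = 1000 × 0.42278 = 422.78 hPa.

P ≈ 422.8 hPa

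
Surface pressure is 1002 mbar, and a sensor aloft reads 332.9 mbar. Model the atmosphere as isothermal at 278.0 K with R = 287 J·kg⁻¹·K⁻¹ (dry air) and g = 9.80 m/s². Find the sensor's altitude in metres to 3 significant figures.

Scale height: H = RT/g = 287 × 278.0 / 9.80 = 8141.4 m.
Invert the barometric formula: z = H ln(P₀/P).
P₀/P = 1002/332.9 = 3.0099; ln(3.0099) = 1.1019.
z = 8141.4 × 1.1019 = 8971.0 m.

z ≈ 8970 m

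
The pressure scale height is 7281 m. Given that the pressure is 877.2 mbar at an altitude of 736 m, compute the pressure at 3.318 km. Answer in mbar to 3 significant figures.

Between two levels, P₂ = P₁ exp(−Δz/H) with Δz = z₂ − z₁.
Δz = 3318.0 − 736.00 = 2582.0 m; Δz/H = 2582.0/7281.0 = 0.35462.
P₂ = 877.2 × exp(−0.35462) = 877.2 × 0.70144 = 615.30 mbar.

P ≈ 615 mbar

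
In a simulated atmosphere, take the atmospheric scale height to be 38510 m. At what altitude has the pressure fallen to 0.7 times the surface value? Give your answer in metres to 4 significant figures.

Set P/P₀ = exp(−z/H) = 0.7, so z = −H ln(0.7).
−ln(0.7) = 0.35667; z = 38510 × 0.35667 = 13735 m.

z ≈ 13740 m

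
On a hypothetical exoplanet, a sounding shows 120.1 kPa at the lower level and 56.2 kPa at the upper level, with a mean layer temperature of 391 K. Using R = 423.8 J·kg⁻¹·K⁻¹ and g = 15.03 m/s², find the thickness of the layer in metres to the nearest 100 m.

Δz ≈ 8400 m

Hypsometric equation: Δz = (R T̄/g) ln(P₁/P₂).
R T̄/g = 423.8 × 391 / 15.03 = 11025 m.
ln(120.1/56.2) = ln(2.1370) = 0.75940.
Δz = 11025 × 0.75940 = 8372.4 m.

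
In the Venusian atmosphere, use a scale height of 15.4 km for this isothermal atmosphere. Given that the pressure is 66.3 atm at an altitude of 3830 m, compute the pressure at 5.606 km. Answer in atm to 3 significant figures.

Between two levels, P₂ = P₁ exp(−Δz/H) with Δz = z₂ − z₁.
Δz = 5606.0 − 3830.0 = 1776.0 m; Δz/H = 1776.0/15400 = 0.11532.
P₂ = 66.3 × exp(−0.11532) = 66.3 × 0.89108 = 59.079 atm.

P ≈ 59.1 atm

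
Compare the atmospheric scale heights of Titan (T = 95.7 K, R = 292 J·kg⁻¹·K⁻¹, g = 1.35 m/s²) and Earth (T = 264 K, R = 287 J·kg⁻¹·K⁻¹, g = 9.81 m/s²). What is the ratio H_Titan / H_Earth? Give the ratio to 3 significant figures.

H_Titan/H_Earth ≈ 2.68

H = RT/g for each body.
H_Titan = 292 × 95.7 / 1.35 = 20700 m.
H_Earth = 287 × 264 / 9.81 = 7723.5 m.
H_Titan/H_Earth = 20700/7723.5 = 2.6801.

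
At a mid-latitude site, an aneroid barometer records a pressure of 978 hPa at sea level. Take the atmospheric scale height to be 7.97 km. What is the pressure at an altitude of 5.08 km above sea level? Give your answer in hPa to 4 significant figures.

P ≈ 517.0 hPa

Barometric formula: P = P₀ exp(−z/H).
z/H = 5080.0/7970.0 = 0.63739; exp(−0.63739) = 0.52867.
P = 978 × 0.52867 = 517.04 hPa.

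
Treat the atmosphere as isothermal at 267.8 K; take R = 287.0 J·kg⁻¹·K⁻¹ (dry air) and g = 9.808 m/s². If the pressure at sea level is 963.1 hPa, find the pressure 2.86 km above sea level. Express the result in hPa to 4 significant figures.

P ≈ 668.6 hPa

Scale height: H = RT/g = 287.0 × 267.8 / 9.808 = 7836.3 m.
Barometric formula: P = P₀ exp(−z/H).
z/H = 2860.0/7836.3 = 0.36497; exp(−0.36497) = 0.69422.
P = 963.1 × 0.69422 = 668.60 hPa.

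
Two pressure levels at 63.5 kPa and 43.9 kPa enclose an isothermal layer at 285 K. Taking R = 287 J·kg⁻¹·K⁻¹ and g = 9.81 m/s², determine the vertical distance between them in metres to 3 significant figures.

Hypsometric equation: Δz = (R T̄/g) ln(P₁/P₂).
R T̄/g = 287 × 285 / 9.81 = 8337.9 m.
ln(63.5/43.9) = ln(1.4465) = 0.36915.
Δz = 8337.9 × 0.36915 = 3077.9 m.

Δz ≈ 3080 m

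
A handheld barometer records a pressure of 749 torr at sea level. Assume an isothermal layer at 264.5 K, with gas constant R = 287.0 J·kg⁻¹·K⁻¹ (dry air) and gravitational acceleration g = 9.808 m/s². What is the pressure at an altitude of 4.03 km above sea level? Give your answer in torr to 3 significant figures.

P ≈ 445 torr

Scale height: H = RT/g = 287.0 × 264.5 / 9.808 = 7739.8 m.
Barometric formula: P = P₀ exp(−z/H).
z/H = 4030.0/7739.8 = 0.52069; exp(−0.52069) = 0.59411.
P = 749 × 0.59411 = 444.99 torr.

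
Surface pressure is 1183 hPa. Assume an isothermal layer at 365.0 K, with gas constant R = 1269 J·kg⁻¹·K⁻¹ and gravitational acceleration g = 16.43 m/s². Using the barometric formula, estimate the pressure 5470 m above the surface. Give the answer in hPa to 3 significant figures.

Scale height: H = RT/g = 1269 × 365.0 / 16.43 = 28191 m.
Barometric formula: P = P₀ exp(−z/H).
z/H = 5470.0/28191 = 0.19403; exp(−0.19403) = 0.82363.
P = 1183 × 0.82363 = 974.35 hPa.

P ≈ 974 hPa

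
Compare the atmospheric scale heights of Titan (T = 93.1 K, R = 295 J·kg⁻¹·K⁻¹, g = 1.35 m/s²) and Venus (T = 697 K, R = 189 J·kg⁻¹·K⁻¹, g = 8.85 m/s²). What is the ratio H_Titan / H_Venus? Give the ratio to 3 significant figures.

H = RT/g for each body.
H_Titan = 295 × 93.1 / 1.35 = 20344 m.
H_Venus = 189 × 697 / 8.85 = 14885 m.
H_Titan/H_Venus = 20344/14885 = 1.3667.

H_Titan/H_Venus ≈ 1.37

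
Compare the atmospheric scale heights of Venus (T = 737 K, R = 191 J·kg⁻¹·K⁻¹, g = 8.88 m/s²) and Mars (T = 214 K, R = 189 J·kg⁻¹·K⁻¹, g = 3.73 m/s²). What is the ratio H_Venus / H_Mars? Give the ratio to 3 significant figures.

H_Venus/H_Mars ≈ 1.46

H = RT/g for each body.
H_Venus = 191 × 737 / 8.88 = 15852 m.
H_Mars = 189 × 214 / 3.73 = 10843 m.
H_Venus/H_Mars = 15852/10843 = 1.4620.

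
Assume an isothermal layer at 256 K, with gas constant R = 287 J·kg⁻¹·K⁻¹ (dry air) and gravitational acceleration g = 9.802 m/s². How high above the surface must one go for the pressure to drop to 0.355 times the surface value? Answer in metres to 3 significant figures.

Scale height: H = RT/g = 287 × 256 / 9.802 = 7495.6 m.
Set P/P₀ = exp(−z/H) = 0.355, so z = −H ln(0.355).
−ln(0.355) = 1.0356; z = 7495.6 × 1.0356 = 7762.4 m.

z ≈ 7760 m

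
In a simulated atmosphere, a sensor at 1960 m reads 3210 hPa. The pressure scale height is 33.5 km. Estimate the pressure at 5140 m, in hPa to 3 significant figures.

Between two levels, P₂ = P₁ exp(−Δz/H) with Δz = z₂ − z₁.
Δz = 5140.0 − 1960.0 = 3180.0 m; Δz/H = 3180.0/33500 = 0.094925.
P₂ = 3210 × exp(−0.094925) = 3210 × 0.90944 = 2919.3 hPa.

P ≈ 2920 hPa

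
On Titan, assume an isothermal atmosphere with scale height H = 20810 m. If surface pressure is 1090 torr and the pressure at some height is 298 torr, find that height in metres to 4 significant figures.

Invert the barometric formula: z = H ln(P₀/P).
P₀/P = 1090/298 = 3.6577; ln(3.6577) = 1.2968.
z = 20810 × 1.2968 = 26986 m.

z ≈ 26990 m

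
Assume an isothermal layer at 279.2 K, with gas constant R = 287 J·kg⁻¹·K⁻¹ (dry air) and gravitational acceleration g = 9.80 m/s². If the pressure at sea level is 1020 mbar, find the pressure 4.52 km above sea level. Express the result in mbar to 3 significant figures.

P ≈ 587 mbar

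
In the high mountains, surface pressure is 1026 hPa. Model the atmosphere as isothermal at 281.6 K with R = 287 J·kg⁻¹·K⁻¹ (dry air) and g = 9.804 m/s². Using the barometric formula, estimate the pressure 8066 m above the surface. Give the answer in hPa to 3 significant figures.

Scale height: H = RT/g = 287 × 281.6 / 9.804 = 8243.5 m.
Barometric formula: P = P₀ exp(−z/H).
z/H = 8066.0/8243.5 = 0.97847; exp(−0.97847) = 0.37589.
P = 1026 × 0.37589 = 385.66 hPa.

P ≈ 386 hPa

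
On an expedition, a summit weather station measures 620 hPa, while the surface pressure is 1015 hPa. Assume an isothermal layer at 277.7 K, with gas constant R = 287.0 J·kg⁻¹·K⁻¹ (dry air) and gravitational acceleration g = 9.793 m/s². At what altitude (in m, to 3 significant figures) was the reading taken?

Scale height: H = RT/g = 287.0 × 277.7 / 9.793 = 8138.5 m.
Invert the barometric formula: z = H ln(P₀/P).
P₀/P = 1015/620 = 1.6371; ln(1.6371) = 0.49293.
z = 8138.5 × 0.49293 = 4011.7 m.

z ≈ 4010 m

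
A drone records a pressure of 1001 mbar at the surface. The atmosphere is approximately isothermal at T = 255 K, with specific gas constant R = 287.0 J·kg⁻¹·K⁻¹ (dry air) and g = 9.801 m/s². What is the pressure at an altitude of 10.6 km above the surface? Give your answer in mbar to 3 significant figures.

Scale height: H = RT/g = 287.0 × 255 / 9.801 = 7467.1 m.
Barometric formula: P = P₀ exp(−z/H).
z/H = 10600/7467.1 = 1.4196; exp(−1.4196) = 0.24181.
P = 1001 × 0.24181 = 242.05 mbar.

P ≈ 242 mbar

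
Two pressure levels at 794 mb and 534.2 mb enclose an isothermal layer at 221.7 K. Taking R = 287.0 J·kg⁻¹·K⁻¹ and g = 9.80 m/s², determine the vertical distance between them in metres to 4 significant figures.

Hypsometric equation: Δz = (R T̄/g) ln(P₁/P₂).
R T̄/g = 287.0 × 221.7 / 9.80 = 6492.6 m.
ln(794/534.2) = ln(1.4863) = 0.39629.
Δz = 6492.6 × 0.39629 = 2573.0 m.

Δz ≈ 2573 m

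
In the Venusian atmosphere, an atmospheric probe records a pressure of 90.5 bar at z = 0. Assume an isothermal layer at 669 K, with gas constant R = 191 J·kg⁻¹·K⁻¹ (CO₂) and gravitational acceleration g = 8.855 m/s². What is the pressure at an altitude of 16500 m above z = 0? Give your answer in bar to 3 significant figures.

P ≈ 28.8 bar

Scale height: H = RT/g = 191 × 669 / 8.855 = 14430 m.
Barometric formula: P = P₀ exp(−z/H).
z/H = 16500/14430 = 1.1435; exp(−1.1435) = 0.31870.
P = 90.5 × 0.31870 = 28.842 bar.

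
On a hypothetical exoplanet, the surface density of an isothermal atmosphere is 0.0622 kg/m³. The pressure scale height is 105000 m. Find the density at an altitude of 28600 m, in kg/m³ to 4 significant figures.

ρ ≈ 0.04737 kg/m³

In an isothermal atmosphere, density decays like pressure: ρ = ρ₀ exp(−z/H).
z/H = 28600/105000 = 0.27238; exp(−0.27238) = 0.76156.
ρ = 0.0622 × 0.76156 = 0.047369 kg/m³.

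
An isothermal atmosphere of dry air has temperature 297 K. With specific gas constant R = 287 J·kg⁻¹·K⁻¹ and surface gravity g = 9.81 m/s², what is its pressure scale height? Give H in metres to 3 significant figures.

H ≈ 8690 m

The scale height of an isothermal atmosphere is H = RT/g.
H = 287 × 297 / 9.81 = 85239/9.81 = 8689.0 m.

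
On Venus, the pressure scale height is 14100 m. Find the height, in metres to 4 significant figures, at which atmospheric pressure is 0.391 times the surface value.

Set P/P₀ = exp(−z/H) = 0.391, so z = −H ln(0.391).
−ln(0.391) = 0.93905; z = 14100 × 0.93905 = 13241 m.

z ≈ 13240 m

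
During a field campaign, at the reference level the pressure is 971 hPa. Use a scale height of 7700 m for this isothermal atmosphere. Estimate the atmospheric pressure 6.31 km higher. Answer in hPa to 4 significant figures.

P ≈ 427.9 hPa

Barometric formula: P = P₀ exp(−z/H).
z/H = 6310.0/7700.0 = 0.81948; exp(−0.81948) = 0.44066.
P = 971 × 0.44066 = 427.88 hPa.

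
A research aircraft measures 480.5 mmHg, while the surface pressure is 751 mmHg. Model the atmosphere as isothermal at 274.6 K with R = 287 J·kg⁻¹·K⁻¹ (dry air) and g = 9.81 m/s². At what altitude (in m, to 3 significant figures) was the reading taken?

z ≈ 3590 m

Scale height: H = RT/g = 287 × 274.6 / 9.81 = 8033.7 m.
Invert the barometric formula: z = H ln(P₀/P).
P₀/P = 751/480.5 = 1.5630; ln(1.5630) = 0.44661.
z = 8033.7 × 0.44661 = 3587.9 m.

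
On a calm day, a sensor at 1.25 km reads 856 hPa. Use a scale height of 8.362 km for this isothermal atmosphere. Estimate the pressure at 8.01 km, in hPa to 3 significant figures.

P ≈ 381 hPa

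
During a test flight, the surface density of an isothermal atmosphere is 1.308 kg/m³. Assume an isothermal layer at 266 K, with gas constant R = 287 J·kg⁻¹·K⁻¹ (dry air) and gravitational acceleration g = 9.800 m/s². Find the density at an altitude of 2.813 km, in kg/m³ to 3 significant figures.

ρ ≈ 0.912 kg/m³

Scale height: H = RT/g = 287 × 266 / 9.800 = 7790.0 m.
In an isothermal atmosphere, density decays like pressure: ρ = ρ₀ exp(−z/H).
z/H = 2813.0/7790.0 = 0.36110; exp(−0.36110) = 0.69691.
ρ = 1.308 × 0.69691 = 0.91156 kg/m³.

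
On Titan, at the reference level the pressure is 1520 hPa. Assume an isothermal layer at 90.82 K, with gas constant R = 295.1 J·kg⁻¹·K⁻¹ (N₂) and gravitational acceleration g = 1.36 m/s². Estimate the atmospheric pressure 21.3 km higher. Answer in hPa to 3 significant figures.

P ≈ 516 hPa

Scale height: H = RT/g = 295.1 × 90.82 / 1.36 = 19707 m.
Barometric formula: P = P₀ exp(−z/H).
z/H = 21300/19707 = 1.0808; exp(−1.0808) = 0.33932.
P = 1520 × 0.33932 = 515.77 hPa.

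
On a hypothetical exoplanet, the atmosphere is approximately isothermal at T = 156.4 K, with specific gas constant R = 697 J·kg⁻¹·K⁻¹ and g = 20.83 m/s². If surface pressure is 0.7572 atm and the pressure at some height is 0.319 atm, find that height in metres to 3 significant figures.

z ≈ 4520 m

Scale height: H = RT/g = 697 × 156.4 / 20.83 = 5233.4 m.
Invert the barometric formula: z = H ln(P₀/P).
P₀/P = 0.7572/0.319 = 2.3737; ln(2.3737) = 0.86445.
z = 5233.4 × 0.86445 = 4524.0 m.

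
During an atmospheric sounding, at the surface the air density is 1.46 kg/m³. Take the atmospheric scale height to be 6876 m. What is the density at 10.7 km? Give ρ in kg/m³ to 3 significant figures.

In an isothermal atmosphere, density decays like pressure: ρ = ρ₀ exp(−z/H).
z/H = 10700/6876.0 = 1.5561; exp(−1.5561) = 0.21096.
ρ = 1.46 × 0.21096 = 0.30800 kg/m³.

ρ ≈ 0.308 kg/m³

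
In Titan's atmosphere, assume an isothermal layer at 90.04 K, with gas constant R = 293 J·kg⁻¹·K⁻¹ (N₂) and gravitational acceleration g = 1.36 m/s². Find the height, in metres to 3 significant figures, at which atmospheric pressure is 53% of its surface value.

z ≈ 12300 m

Scale height: H = RT/g = 293 × 90.04 / 1.36 = 19398 m.
Set P/P₀ = exp(−z/H) = 0.53, so z = −H ln(0.53).
−ln(0.53) = 0.63488; z = 19398 × 0.63488 = 12315 m.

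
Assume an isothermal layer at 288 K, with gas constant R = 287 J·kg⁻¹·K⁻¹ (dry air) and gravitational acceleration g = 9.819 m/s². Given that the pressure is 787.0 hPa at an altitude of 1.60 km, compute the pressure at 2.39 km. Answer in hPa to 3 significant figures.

P ≈ 717 hPa

Scale height: H = RT/g = 287 × 288 / 9.819 = 8418.0 m.
Between two levels, P₂ = P₁ exp(−Δz/H) with Δz = z₂ − z₁.
Δz = 2390.0 − 1600.0 = 790.00 m; Δz/H = 790.00/8418.0 = 0.093847.
P₂ = 787.0 × exp(−0.093847) = 787.0 × 0.91042 = 716.50 hPa.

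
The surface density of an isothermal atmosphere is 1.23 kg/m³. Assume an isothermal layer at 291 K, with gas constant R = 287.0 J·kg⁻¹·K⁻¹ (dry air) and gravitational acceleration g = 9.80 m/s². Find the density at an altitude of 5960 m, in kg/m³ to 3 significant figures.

ρ ≈ 0.611 kg/m³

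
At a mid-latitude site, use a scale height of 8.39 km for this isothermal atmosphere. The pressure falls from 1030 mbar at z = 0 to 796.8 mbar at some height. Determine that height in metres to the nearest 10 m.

z ≈ 2150 m

Invert the barometric formula: z = H ln(P₀/P).
P₀/P = 1030/796.8 = 1.2927; ln(1.2927) = 0.25673.
z = 8390.0 × 0.25673 = 2154.0 m.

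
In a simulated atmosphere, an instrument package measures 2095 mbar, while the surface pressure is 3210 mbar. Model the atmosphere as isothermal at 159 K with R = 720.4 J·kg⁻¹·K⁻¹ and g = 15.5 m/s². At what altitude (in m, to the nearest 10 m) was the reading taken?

z ≈ 3150 m

Scale height: H = RT/g = 720.4 × 159 / 15.5 = 7389.9 m.
Invert the barometric formula: z = H ln(P₀/P).
P₀/P = 3210/2095 = 1.5322; ln(1.5322) = 0.42670.
z = 7389.9 × 0.42670 = 3153.3 m.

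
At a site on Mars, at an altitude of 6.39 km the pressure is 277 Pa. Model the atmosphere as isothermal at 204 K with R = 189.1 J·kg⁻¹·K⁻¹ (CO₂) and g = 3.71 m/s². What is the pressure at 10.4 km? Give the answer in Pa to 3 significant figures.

P ≈ 188 Pa

Scale height: H = RT/g = 189.1 × 204 / 3.71 = 10398 m.
Between two levels, P₂ = P₁ exp(−Δz/H) with Δz = z₂ − z₁.
Δz = 10400 − 6390.0 = 4010.0 m; Δz/H = 4010.0/10398 = 0.38565.
P₂ = 277 × exp(−0.38565) = 277 × 0.68001 = 188.36 Pa.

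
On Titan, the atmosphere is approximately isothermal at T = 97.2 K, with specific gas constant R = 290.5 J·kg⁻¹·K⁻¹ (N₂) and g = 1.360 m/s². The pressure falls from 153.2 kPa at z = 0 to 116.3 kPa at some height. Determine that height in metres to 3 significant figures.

Scale height: H = RT/g = 290.5 × 97.2 / 1.360 = 20762 m.
Invert the barometric formula: z = H ln(P₀/P).
P₀/P = 153.2/116.3 = 1.3173; ln(1.3173) = 0.27558.
z = 20762 × 0.27558 = 5721.6 m.

z ≈ 5720 m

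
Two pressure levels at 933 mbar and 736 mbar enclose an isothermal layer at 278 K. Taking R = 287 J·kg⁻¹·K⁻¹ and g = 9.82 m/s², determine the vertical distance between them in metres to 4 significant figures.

Δz ≈ 1927 m

Hypsometric equation: Δz = (R T̄/g) ln(P₁/P₂).
R T̄/g = 287 × 278 / 9.82 = 8124.8 m.
ln(933/736) = ln(1.2677) = 0.23720.
Δz = 8124.8 × 0.23720 = 1927.2 m.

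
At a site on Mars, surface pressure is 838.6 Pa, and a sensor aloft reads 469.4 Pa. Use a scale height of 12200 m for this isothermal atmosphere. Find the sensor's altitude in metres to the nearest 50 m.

z ≈ 7100 m

Invert the barometric formula: z = H ln(P₀/P).
P₀/P = 838.6/469.4 = 1.7865; ln(1.7865) = 0.58026.
z = 12200 × 0.58026 = 7079.2 m.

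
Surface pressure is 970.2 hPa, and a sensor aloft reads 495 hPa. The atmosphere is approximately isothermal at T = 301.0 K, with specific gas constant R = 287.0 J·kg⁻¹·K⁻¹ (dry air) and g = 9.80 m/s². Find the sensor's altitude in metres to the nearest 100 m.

Scale height: H = RT/g = 287.0 × 301.0 / 9.80 = 8815.0 m.
Invert the barometric formula: z = H ln(P₀/P).
P₀/P = 970.2/495 = 1.9600; ln(1.9600) = 0.67294.
z = 8815.0 × 0.67294 = 5932.0 m.

z ≈ 5900 m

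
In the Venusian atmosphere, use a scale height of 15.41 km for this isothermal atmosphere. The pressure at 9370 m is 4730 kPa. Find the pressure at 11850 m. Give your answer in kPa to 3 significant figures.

P ≈ 4030 kPa

Between two levels, P₂ = P₁ exp(−Δz/H) with Δz = z₂ − z₁.
Δz = 11850 − 9370.0 = 2480.0 m; Δz/H = 2480.0/15410 = 0.16093.
P₂ = 4730 × exp(−0.16093) = 4730 × 0.85135 = 4026.9 kPa.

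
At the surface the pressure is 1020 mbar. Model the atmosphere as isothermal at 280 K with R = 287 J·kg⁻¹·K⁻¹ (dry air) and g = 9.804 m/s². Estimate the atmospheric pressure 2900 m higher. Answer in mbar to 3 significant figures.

P ≈ 716 mbar

Scale height: H = RT/g = 287 × 280 / 9.804 = 8196.7 m.
Barometric formula: P = P₀ exp(−z/H).
z/H = 2900.0/8196.7 = 0.35380; exp(−0.35380) = 0.70202.
P = 1020 × 0.70202 = 716.06 mbar.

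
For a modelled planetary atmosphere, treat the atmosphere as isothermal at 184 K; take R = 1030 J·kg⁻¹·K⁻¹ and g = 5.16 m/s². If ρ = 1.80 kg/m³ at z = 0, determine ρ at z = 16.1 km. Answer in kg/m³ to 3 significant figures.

ρ ≈ 1.16 kg/m³

Scale height: H = RT/g = 1030 × 184 / 5.16 = 36729 m.
In an isothermal atmosphere, density decays like pressure: ρ = ρ₀ exp(−z/H).
z/H = 16100/36729 = 0.43835; exp(−0.43835) = 0.64510.
ρ = 1.80 × 0.64510 = 1.1612 kg/m³.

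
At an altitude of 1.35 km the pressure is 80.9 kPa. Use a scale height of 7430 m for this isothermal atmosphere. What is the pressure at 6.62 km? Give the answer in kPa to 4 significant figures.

Between two levels, P₂ = P₁ exp(−Δz/H) with Δz = z₂ − z₁.
Δz = 6620.0 − 1350.0 = 5270.0 m; Δz/H = 5270.0/7430.0 = 0.70929.
P₂ = 80.9 × exp(−0.70929) = 80.9 × 0.49199 = 39.802 kPa.

P ≈ 39.80 kPa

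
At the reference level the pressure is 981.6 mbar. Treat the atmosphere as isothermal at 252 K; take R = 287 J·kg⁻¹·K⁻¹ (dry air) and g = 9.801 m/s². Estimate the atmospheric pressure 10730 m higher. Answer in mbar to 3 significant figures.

P ≈ 229 mbar

Scale height: H = RT/g = 287 × 252 / 9.801 = 7379.2 m.
Barometric formula: P = P₀ exp(−z/H).
z/H = 10730/7379.2 = 1.4541; exp(−1.4541) = 0.23361.
P = 981.6 × 0.23361 = 229.31 mbar.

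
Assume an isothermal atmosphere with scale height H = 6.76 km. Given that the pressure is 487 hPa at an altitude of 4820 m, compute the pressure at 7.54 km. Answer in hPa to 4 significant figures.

P ≈ 325.7 hPa

Between two levels, P₂ = P₁ exp(−Δz/H) with Δz = z₂ − z₁.
Δz = 7540.0 − 4820.0 = 2720.0 m; Δz/H = 2720.0/6760.0 = 0.40237.
P₂ = 487 × exp(−0.40237) = 487 × 0.66873 = 325.67 hPa.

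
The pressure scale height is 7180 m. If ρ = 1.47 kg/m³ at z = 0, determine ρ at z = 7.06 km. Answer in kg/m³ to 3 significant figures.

In an isothermal atmosphere, density decays like pressure: ρ = ρ₀ exp(−z/H).
z/H = 7060.0/7180.0 = 0.98329; exp(−0.98329) = 0.37408.
ρ = 1.47 × 0.37408 = 0.54990 kg/m³.

ρ ≈ 0.550 kg/m³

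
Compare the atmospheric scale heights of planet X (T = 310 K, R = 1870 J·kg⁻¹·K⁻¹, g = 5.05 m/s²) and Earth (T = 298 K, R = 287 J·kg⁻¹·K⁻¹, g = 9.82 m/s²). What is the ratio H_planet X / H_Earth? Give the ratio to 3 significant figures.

H_planet X/H_Earth ≈ 13.2

H = RT/g for each body.
H_planet X = 1870 × 310 / 5.05 = 114790 m.
H_Earth = 287 × 298 / 9.82 = 8709.4 m.
H_planet X/H_Earth = 114790/8709.4 = 13.180.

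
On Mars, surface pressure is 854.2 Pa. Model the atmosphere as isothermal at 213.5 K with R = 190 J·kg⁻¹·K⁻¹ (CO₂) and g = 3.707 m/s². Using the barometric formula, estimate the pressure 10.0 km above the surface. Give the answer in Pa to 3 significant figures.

Scale height: H = RT/g = 190 × 213.5 / 3.707 = 10943 m.
Barometric formula: P = P₀ exp(−z/H).
z/H = 10000/10943 = 0.91383; exp(−0.91383) = 0.40099.
P = 854.2 × 0.40099 = 342.53 Pa.

P ≈ 343 Pa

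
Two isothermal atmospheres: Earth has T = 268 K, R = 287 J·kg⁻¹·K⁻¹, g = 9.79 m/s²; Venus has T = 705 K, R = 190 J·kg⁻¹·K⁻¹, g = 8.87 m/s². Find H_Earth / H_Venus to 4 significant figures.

H = RT/g for each body.
H_Earth = 287 × 268 / 9.79 = 7856.6 m.
H_Venus = 190 × 705 / 8.87 = 15101 m.
H_Earth/H_Venus = 7856.6/15101 = 0.52027.

H_Earth/H_Venus ≈ 0.5203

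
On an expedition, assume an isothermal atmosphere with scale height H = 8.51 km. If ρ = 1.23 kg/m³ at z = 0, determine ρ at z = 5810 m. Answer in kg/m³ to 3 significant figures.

ρ ≈ 0.621 kg/m³

In an isothermal atmosphere, density decays like pressure: ρ = ρ₀ exp(−z/H).
z/H = 5810.0/8510.0 = 0.68273; exp(−0.68273) = 0.50524.
ρ = 1.23 × 0.50524 = 0.62145 kg/m³.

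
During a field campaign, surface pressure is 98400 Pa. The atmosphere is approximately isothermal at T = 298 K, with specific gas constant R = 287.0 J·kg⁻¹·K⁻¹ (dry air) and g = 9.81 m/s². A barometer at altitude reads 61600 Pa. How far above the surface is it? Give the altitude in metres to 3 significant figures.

z ≈ 4080 m

Scale height: H = RT/g = 287.0 × 298 / 9.81 = 8718.2 m.
Invert the barometric formula: z = H ln(P₀/P).
P₀/P = 98400/61600 = 1.5974; ln(1.5974) = 0.46838.
z = 8718.2 × 0.46838 = 4083.4 m.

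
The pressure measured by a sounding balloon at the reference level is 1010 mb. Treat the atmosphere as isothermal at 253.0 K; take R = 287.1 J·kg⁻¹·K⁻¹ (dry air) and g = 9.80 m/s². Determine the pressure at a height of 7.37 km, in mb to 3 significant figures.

P ≈ 374 mb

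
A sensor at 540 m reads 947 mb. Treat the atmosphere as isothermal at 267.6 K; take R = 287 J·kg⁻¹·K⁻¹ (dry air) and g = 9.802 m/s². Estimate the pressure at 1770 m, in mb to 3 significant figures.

P ≈ 809 mb

Scale height: H = RT/g = 287 × 267.6 / 9.802 = 7835.3 m.
Between two levels, P₂ = P₁ exp(−Δz/H) with Δz = z₂ − z₁.
Δz = 1770.0 − 540.00 = 1230.0 m; Δz/H = 1230.0/7835.3 = 0.15698.
P₂ = 947 × exp(−0.15698) = 947 × 0.85472 = 809.42 mb.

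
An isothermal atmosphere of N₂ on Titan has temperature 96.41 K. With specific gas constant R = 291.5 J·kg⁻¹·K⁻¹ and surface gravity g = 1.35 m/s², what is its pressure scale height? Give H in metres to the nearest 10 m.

H ≈ 20820 m

The scale height of an isothermal atmosphere is H = RT/g.
H = 291.5 × 96.41 / 1.35 = 28104/1.35 = 20818 m.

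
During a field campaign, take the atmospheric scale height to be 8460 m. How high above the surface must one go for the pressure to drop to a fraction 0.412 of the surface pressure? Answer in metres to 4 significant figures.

z ≈ 7502 m

Set P/P₀ = exp(−z/H) = 0.412, so z = −H ln(0.412).
−ln(0.412) = 0.88673; z = 8460.0 × 0.88673 = 7501.7 m.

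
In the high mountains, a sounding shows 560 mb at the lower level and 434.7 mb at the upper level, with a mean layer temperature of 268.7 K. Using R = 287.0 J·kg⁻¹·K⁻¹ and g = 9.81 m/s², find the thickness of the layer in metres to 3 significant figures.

Δz ≈ 1990 m

Hypsometric equation: Δz = (R T̄/g) ln(P₁/P₂).
R T̄/g = 287.0 × 268.7 / 9.81 = 7861.0 m.
ln(560/434.7) = ln(1.2882) = 0.25325.
Δz = 7861.0 × 0.25325 = 1990.8 m.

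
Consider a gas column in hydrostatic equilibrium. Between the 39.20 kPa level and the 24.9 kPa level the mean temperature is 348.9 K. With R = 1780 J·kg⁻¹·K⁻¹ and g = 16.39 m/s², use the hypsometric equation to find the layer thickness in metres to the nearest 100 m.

Hypsometric equation: Δz = (R T̄/g) ln(P₁/P₂).
R T̄/g = 1780 × 348.9 / 16.39 = 37892 m.
ln(39.20/24.9) = ln(1.5743) = 0.45381.
Δz = 37892 × 0.45381 = 17196 m.

Δz ≈ 17200 m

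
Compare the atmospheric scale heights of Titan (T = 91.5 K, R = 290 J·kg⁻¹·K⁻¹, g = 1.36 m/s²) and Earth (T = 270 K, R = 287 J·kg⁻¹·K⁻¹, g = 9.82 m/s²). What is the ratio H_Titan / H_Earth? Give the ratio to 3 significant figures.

H_Titan/H_Earth ≈ 2.47

H = RT/g for each body.
H_Titan = 290 × 91.5 / 1.36 = 19511 m.
H_Earth = 287 × 270 / 9.82 = 7891.0 m.
H_Titan/H_Earth = 19511/7891.0 = 2.4726.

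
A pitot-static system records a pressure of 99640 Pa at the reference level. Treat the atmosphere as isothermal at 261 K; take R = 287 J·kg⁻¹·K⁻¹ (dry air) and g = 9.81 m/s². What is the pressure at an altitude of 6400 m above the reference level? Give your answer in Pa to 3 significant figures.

Scale height: H = RT/g = 287 × 261 / 9.81 = 7635.8 m.
Barometric formula: P = P₀ exp(−z/H).
z/H = 6400.0/7635.8 = 0.83816; exp(−0.83816) = 0.43251.
P = 99640 × 0.43251 = 43095 Pa.

P ≈ 43100 Pa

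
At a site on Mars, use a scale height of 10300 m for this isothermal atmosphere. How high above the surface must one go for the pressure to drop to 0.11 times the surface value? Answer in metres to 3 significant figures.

z ≈ 22700 m

Set P/P₀ = exp(−z/H) = 0.11, so z = −H ln(0.11).
−ln(0.11) = 2.2073; z = 10300 × 2.2073 = 22735 m.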